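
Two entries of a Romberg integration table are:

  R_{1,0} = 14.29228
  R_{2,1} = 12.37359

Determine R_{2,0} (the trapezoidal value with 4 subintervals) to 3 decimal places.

From R_{2,1} = (4·R_{2,0} − R_{1,0})/3, solve for R_{2,0}:
4·R_{2,0} = 3·12.37359 + 14.29228 = 51.41305
R_{2,0} = 12.85326

12.853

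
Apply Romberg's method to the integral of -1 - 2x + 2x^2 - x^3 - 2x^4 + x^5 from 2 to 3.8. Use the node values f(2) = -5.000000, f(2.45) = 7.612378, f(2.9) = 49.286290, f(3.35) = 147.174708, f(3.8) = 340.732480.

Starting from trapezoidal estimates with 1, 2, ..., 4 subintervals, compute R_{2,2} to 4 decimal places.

R_{0,0} (trapezoid, 1 panel, h=1.8000): 302.159232
R_{1,0} (trapezoid, 2 panels, h=0.9000): 195.437277
R_{2,0} (trapezoid, 4 panels, h=0.4500): 167.372827
R_{1,1} = 195.437277 + (195.437277 − 302.159232)/3 = 159.863292
R_{2,1} = 167.372827 + (167.372827 − 195.437277)/3 = 158.018010
R_{2,2} = 158.018010 + (158.018010 − 159.863292)/15 = 157.894991

157.8950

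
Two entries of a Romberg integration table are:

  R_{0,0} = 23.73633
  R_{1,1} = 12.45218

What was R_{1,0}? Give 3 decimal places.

From R_{1,1} = (4·R_{1,0} − R_{0,0})/3, solve for R_{1,0}:
4·R_{1,0} = 3·12.45218 + 23.73633 = 61.09287
R_{1,0} = 15.27322

15.273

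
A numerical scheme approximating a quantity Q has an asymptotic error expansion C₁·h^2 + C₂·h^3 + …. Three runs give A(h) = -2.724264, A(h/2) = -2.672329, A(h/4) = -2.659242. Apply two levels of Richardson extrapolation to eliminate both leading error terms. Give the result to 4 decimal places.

-2.6549

First eliminate the h^2 term (factor 2^2 = 4):
  B₁ = (4·(-2.672329) − (-2.724264))/3 = -2.655017
  B₂ = (4·(-2.659242) − (-2.672329))/3 = -2.654880
Then eliminate the h^3 term (factor 2^3 = 8):
  (8·(-2.654880) − (-2.655017))/7 = -2.654860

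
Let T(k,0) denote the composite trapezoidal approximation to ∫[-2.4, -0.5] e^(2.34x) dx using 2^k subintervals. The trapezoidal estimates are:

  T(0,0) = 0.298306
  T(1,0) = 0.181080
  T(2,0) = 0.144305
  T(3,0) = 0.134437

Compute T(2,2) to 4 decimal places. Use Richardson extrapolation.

T(1,1) = 0.181080 + (0.181080 − 0.298306)/3 = 0.142005
T(2,1) = 0.144305 + (0.144305 − 0.181080)/3 = 0.132047
T(2,2) = 0.132047 + (0.132047 − 0.142005)/15 = 0.131383

0.1314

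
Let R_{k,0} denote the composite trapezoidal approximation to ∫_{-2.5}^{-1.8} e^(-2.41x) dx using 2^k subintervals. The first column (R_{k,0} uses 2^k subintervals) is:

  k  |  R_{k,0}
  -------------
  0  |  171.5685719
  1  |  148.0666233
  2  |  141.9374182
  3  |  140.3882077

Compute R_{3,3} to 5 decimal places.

139.87028

R_{1,1} = (4·148.0666233 − 171.5685719) / 3 = 140.2326404
R_{2,1} = 141.9374182 + (141.9374182 − 148.0666233)/3 = 139.8943498
R_{3,1} = 140.3882077 + (140.3882077 − 141.9374182)/3 = 139.8718042
R_{2,2} = 139.8943498 + (139.8943498 − 140.2326404)/15 = 139.8717971
R_{3,2} = (16·139.8718042 − 139.8943498) / 15 = 139.8703012
R_{3,3} = 139.8703012 + (139.8703012 − 139.8717971)/63 = 139.8702775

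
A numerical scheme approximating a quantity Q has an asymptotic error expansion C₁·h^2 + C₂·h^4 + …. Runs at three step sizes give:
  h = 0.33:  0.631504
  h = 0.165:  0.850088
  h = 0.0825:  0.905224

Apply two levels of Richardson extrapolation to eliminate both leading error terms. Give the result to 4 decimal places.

First eliminate the h^2 term (factor 2^2 = 4):
  B₁ = (4·0.850088 − 0.631504)/3 = 0.922949
  B₂ = (4·0.905224 − 0.850088)/3 = 0.923603
Then eliminate the h^4 term (factor 2^4 = 16):
  (16·0.923603 − 0.922949)/15 = 0.923647

0.9236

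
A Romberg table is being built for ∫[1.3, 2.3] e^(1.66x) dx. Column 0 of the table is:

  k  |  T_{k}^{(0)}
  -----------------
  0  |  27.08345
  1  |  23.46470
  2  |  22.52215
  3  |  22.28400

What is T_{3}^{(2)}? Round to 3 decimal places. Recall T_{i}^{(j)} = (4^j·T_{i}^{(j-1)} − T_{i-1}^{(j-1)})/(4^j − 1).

Richardson extrapolation on the trapezoidal column (denominator 4−1=3):
T_{2}^{(1)} = (4·22.52215 − 23.46470) / 3 = 22.20797
T_{3}^{(1)} = 22.28400 + (22.28400 − 22.52215)/3 = 22.20462
T_{3}^{(2)} = (16·22.20462 − 22.20797) / 15 = 22.20440

22.204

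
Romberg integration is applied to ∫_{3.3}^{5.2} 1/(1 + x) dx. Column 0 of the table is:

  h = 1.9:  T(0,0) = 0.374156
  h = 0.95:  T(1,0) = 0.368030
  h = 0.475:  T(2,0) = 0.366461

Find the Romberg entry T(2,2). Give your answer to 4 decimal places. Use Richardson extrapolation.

T(1,1) = 0.368030 + (0.368030 − 0.374156)/3 = 0.365988
T(2,1) = 0.366461 + (0.366461 − 0.368030)/3 = 0.365938
T(2,2) = (16·0.365938 − 0.365988) / 15 = 0.365935
(Column j=1 coincides with Simpson's rule on the same nodes.)

0.3659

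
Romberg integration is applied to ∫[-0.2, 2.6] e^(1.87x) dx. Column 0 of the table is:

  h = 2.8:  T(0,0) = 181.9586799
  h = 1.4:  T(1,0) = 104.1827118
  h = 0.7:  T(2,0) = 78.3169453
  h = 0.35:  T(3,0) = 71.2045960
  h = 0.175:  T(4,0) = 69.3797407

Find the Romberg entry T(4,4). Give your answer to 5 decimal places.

Richardson extrapolation on the trapezoidal column (denominator 4−1=3):
T(1,1) = 104.1827118 + (104.1827118 − 181.9586799)/3 = 78.2573891
T(2,1) = (4·78.3169453 − 104.1827118) / 3 = 69.6950231
T(3,1) = 71.2045960 + (71.2045960 − 78.3169453)/3 = 68.8338129
T(4,1) = (4·69.3797407 − 71.2045960) / 3 = 68.7714556
T(2,2) = (16·69.6950231 − 78.2573891) / 15 = 69.1241987
T(3,2) = 68.8338129 + (68.8338129 − 69.6950231)/15 = 68.7763989
T(4,2) = 68.7714556 + (68.7714556 − 68.8338129)/15 = 68.7672984
T(3,3) = (64·68.7763989 − 69.1241987) / 63 = 68.7708783
T(4,3) = 68.7672984 + (68.7672984 − 68.7763989)/63 = 68.7671539
T(4,4) = 68.7671539 + (68.7671539 − 68.7708783)/255 = 68.7671393

68.76714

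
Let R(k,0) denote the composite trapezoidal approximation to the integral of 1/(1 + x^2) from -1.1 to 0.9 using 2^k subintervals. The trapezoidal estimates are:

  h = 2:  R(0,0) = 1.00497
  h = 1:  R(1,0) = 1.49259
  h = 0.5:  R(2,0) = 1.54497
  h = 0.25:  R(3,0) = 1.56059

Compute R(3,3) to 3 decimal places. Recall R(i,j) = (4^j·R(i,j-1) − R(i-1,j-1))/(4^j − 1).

R(1,1) = (4·1.49259 − 1.00497) / 3 = 1.65513
R(2,1) = 1.54497 + (1.54497 − 1.49259)/3 = 1.56243
R(3,1) = (4·1.56059 − 1.54497) / 3 = 1.56580
R(2,2) = (16·1.56243 − 1.65513) / 15 = 1.55625
R(3,2) = 1.56580 + (1.56580 − 1.56243)/15 = 1.56602
R(3,3) = (64·1.56602 − 1.55625) / 63 = 1.56618

1.566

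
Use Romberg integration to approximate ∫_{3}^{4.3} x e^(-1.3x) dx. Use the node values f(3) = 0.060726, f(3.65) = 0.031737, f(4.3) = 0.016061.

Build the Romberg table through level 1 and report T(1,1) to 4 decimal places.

T(0,0) (trapezoid, 1 panel, h=1.3000): 0.049912
T(1,0) (trapezoid, 2 panels, h=0.6500): 0.045585
T(1,1) = 0.045585 + (0.045585 − 0.049912)/3 = 0.044143

0.0441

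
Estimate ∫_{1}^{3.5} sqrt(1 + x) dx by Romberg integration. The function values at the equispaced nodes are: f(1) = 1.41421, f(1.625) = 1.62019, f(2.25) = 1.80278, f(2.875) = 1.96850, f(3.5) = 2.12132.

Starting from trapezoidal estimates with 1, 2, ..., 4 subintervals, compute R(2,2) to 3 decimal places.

R(0,0) (trapezoid, 1 panel, h=2.5000): 4.41941
R(1,0) (trapezoid, 2 panels, h=1.2500): 4.46318
R(2,0) (trapezoid, 4 panels, h=0.6250): 4.47452
R(1,1) = 4.46318 + (4.46318 − 4.41941)/3 = 4.47777
R(2,1) = 4.47452 + (4.47452 − 4.46318)/3 = 4.47830
R(2,2) = 4.47830 + (4.47830 − 4.47777)/15 = 4.47834

4.478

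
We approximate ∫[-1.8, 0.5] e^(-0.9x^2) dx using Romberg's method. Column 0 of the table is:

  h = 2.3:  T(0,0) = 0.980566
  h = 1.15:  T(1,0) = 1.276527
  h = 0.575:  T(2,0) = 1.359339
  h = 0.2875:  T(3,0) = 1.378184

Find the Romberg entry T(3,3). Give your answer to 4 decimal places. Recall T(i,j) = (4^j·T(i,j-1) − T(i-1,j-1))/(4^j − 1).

1.3842

Richardson extrapolation on the trapezoidal column (denominator 4−1=3):
T(1,1) = (4·1.276527 − 0.980566) / 3 = 1.375181
T(2,1) = 1.359339 + (1.359339 − 1.276527)/3 = 1.386943
T(3,1) = 1.378184 + (1.378184 − 1.359339)/3 = 1.384466
T(2,2) = 1.386943 + (1.386943 − 1.375181)/15 = 1.387727
T(3,2) = 1.384466 + (1.384466 − 1.386943)/15 = 1.384301
T(3,3) = (64·1.384301 − 1.387727) / 63 = 1.384247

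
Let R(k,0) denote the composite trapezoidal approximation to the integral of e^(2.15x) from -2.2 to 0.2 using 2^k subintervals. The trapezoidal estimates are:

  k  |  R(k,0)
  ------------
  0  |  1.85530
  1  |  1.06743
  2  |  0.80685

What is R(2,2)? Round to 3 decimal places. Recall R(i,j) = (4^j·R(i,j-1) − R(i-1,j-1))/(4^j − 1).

Richardson extrapolation on the trapezoidal column (denominator 4−1=3):
R(1,1) = 1.06743 + (1.06743 − 1.85530)/3 = 0.80481
R(2,1) = (4·0.80685 − 1.06743) / 3 = 0.71999
R(2,2) = 0.71999 + (0.71999 − 0.80481)/15 = 0.71434

0.714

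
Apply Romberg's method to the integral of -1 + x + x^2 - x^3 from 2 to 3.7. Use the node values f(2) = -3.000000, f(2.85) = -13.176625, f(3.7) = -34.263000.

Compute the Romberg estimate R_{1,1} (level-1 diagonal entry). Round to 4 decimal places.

R_{0,0} (trapezoid, 1 panel, h=1.7000): -31.673550
R_{1,0} (trapezoid, 2 panels, h=0.8500): -27.036906
R_{1,1} = -27.036906 + (-27.036906 − (-31.673550))/3 = -25.491358

-25.4914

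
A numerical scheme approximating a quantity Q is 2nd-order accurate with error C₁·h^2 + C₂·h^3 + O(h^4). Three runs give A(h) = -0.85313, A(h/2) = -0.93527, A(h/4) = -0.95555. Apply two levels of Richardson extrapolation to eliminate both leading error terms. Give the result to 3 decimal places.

First eliminate the h^2 term (factor 2^2 = 4):
  B₁ = (4·(-0.93527) − (-0.85313))/3 = -0.96265
  B₂ = (4·(-0.95555) − (-0.93527))/3 = -0.96231
Then eliminate the h^3 term (factor 2^3 = 8):
  (8·(-0.96231) − (-0.96265))/7 = -0.96226

-0.962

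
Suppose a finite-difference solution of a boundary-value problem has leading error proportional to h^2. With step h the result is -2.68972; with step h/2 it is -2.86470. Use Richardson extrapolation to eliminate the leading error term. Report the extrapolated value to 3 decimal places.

-2.923

The leading error scales as h^2; refining by a factor of 2 reduces it by 2^2 = 4.
Extrapolated value = (4·A(h/2) − A(h)) / (4 − 1)
= (4·(-2.86470) − (-2.68972)) / 3
= -8.76908 / 3 = -2.92303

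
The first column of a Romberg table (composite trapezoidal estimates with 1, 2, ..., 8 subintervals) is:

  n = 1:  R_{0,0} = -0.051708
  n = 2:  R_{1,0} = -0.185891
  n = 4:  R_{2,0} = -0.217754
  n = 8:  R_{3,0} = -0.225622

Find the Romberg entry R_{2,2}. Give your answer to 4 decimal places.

-0.2282

R_{1,1} = (4·(-0.185891) − (-0.051708)) / 3 = -0.230619
R_{2,1} = (4·(-0.217754) − (-0.185891)) / 3 = -0.228375
R_{2,2} = -0.228375 + (-0.228375 − (-0.230619))/15 = -0.228225
(Column j=1 coincides with Simpson's rule on the same nodes.)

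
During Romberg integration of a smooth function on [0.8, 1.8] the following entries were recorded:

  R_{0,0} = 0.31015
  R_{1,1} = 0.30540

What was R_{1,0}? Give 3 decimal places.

0.307

From R_{1,1} = (4·R_{1,0} − R_{0,0})/3, solve for R_{1,0}:
4·R_{1,0} = 3·0.30540 + 0.31015 = 1.22635
R_{1,0} = 0.30659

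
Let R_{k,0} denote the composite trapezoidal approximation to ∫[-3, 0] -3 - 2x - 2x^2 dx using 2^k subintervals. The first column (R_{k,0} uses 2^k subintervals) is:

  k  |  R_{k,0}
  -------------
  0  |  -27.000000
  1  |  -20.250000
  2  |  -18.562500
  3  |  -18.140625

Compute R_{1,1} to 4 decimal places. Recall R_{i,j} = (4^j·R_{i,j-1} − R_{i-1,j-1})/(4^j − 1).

Richardson extrapolation on the trapezoidal column (denominator 4−1=3):
R_{1,1} = -20.250000 + (-20.250000 − (-27.000000))/3 = -18.000000

-18.0000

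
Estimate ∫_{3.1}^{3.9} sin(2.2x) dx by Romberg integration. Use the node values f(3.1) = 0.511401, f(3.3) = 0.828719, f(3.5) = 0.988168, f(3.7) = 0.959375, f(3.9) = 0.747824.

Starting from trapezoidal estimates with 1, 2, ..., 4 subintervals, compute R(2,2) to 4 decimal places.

0.6924

R(0,0) (trapezoid, 1 panel, h=0.8000): 0.503690
R(1,0) (trapezoid, 2 panels, h=0.4000): 0.647112
R(2,0) (trapezoid, 4 panels, h=0.2000): 0.681175
R(1,1) = 0.647112 + (0.647112 − 0.503690)/3 = 0.694919
R(2,1) = 0.681175 + (0.681175 − 0.647112)/3 = 0.692529
R(2,2) = 0.692529 + (0.692529 − 0.694919)/15 = 0.692370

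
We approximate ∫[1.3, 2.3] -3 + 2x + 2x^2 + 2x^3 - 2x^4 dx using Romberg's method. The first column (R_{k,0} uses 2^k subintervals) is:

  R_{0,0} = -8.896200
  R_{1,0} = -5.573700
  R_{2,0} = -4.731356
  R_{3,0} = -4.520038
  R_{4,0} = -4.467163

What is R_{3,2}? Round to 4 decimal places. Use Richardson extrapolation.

Richardson extrapolation on the trapezoidal column (denominator 4−1=3):
R_{2,1} = -4.731356 + (-4.731356 − (-5.573700))/3 = -4.450575
R_{3,1} = (4·(-4.520038) − (-4.731356)) / 3 = -4.449599
R_{3,2} = (16·(-4.449599) − (-4.450575)) / 15 = -4.449534

-4.4495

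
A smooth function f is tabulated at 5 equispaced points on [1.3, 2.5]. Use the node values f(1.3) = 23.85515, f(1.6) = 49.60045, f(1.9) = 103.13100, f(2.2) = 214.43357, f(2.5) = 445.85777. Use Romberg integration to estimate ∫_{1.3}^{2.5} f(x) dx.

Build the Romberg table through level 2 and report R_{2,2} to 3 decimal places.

R_{0,0} (trapezoid, 1 panel, h=1.2000): 281.82775
R_{1,0} (trapezoid, 2 panels, h=0.6000): 202.79248
R_{2,0} (trapezoid, 4 panels, h=0.3000): 180.60644
R_{1,1} = 202.79248 + (202.79248 − 281.82775)/3 = 176.44739
R_{2,1} = 180.60644 + (180.60644 − 202.79248)/3 = 173.21109
R_{2,2} = 173.21109 + (173.21109 − 176.44739)/15 = 172.99534

172.995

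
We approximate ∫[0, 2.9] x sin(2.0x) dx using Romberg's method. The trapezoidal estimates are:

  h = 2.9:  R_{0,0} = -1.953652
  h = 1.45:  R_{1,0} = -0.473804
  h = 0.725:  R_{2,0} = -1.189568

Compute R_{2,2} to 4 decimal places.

-1.5247

R_{1,1} = -0.473804 + (-0.473804 − (-1.953652))/3 = 0.019479
R_{2,1} = -1.189568 + (-1.189568 − (-0.473804))/3 = -1.428156
R_{2,2} = -1.428156 + (-1.428156 − 0.019479)/15 = -1.524665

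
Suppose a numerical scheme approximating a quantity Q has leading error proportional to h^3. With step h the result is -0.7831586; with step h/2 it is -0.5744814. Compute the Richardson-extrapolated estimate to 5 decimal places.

The leading error scales as h^3; refining by a factor of 2 reduces it by 2^3 = 8.
Extrapolated value = (8·A(h/2) − A(h)) / (8 − 1)
= (8·(-0.5744814) − (-0.7831586)) / 7
= -3.8126926 / 7 = -0.5446704

-0.54467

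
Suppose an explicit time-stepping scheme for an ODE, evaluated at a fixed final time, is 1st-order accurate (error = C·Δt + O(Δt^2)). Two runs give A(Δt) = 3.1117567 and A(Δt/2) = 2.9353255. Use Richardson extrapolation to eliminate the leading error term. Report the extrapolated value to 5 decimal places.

Extrapolated value = (2·A(Δt/2) − A(Δt)) / (2 − 1)
= (2·2.9353255 − 3.1117567) / 1
= 2.7588943 / 1 = 2.7588943

2.75889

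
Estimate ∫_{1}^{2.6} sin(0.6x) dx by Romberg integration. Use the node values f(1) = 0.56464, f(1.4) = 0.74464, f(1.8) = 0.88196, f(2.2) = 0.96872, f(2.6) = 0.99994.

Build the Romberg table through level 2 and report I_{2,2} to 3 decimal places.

I_{0,0} (trapezoid, 1 panel, h=1.6000): 1.25166
I_{1,0} (trapezoid, 2 panels, h=0.8000): 1.33140
I_{2,0} (trapezoid, 4 panels, h=0.4000): 1.35104
I_{1,1} = 1.33140 + (1.33140 − 1.25166)/3 = 1.35798
I_{2,1} = 1.35104 + (1.35104 − 1.33140)/3 = 1.35759
I_{2,2} = 1.35759 + (1.35759 − 1.35798)/15 = 1.35756

1.358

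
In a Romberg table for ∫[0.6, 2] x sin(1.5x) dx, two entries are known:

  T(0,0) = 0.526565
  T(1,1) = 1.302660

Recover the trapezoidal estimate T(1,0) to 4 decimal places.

1.1086

From T(1,1) = (4·T(1,0) − T(0,0))/3, solve for T(1,0):
4·T(1,0) = 3·1.302660 + 0.526565 = 4.434545
T(1,0) = 1.108636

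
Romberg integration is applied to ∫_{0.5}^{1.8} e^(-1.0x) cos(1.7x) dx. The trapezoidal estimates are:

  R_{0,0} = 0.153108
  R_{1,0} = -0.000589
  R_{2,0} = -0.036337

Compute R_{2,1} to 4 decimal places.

-0.0483

Richardson extrapolation on the trapezoidal column (denominator 4−1=3):
R_{2,1} = (4·(-0.036337) − (-0.000589)) / 3 = -0.048253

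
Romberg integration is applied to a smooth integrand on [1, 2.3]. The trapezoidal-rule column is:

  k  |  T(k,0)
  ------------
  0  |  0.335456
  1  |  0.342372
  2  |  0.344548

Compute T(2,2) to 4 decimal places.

Richardson extrapolation on the trapezoidal column (denominator 4−1=3):
T(1,1) = 0.342372 + (0.342372 − 0.335456)/3 = 0.344677
T(2,1) = 0.344548 + (0.344548 − 0.342372)/3 = 0.345273
T(2,2) = 0.345273 + (0.345273 − 0.344677)/15 = 0.345313
(Column j=1 coincides with Simpson's rule on the same nodes.)

0.3453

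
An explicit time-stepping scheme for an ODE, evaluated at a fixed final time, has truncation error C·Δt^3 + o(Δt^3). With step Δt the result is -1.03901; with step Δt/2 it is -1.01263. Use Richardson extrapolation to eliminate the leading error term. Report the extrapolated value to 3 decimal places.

The leading error scales as Δt^3; refining by a factor of 2 reduces it by 2^3 = 8.
Extrapolated value = (8·A(Δt/2) − A(Δt)) / (8 − 1)
= (8·(-1.01263) − (-1.03901)) / 7
= -7.06203 / 7 = -1.00886

-1.009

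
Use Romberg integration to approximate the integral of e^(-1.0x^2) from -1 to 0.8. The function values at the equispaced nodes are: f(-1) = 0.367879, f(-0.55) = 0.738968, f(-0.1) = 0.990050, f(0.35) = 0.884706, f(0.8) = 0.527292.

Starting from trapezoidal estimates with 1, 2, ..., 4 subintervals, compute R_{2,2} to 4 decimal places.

1.4021

R_{0,0} (trapezoid, 1 panel, h=1.8000): 0.805654
R_{1,0} (trapezoid, 2 panels, h=0.9000): 1.293872
R_{2,0} (trapezoid, 4 panels, h=0.4500): 1.377589
R_{1,1} = 1.293872 + (1.293872 − 0.805654)/3 = 1.456611
R_{2,1} = 1.377589 + (1.377589 − 1.293872)/3 = 1.405495
R_{2,2} = 1.405495 + (1.405495 − 1.456611)/15 = 1.402087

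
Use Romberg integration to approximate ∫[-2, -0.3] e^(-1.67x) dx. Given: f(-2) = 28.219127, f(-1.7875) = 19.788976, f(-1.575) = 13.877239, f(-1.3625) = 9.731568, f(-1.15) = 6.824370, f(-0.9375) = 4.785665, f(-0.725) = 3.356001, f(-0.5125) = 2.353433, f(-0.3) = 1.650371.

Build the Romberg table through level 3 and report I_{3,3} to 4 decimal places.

15.9094

I_{0,0} (trapezoid, 1 panel, h=1.7000): 25.389073
I_{1,0} (trapezoid, 2 panels, h=0.8500): 18.495251
I_{2,0} (trapezoid, 4 panels, h=0.4250): 16.571753
I_{3,0} (trapezoid, 8 panels, h=0.2125): 16.076050
I_{1,1} = 18.495251 + (18.495251 − 25.389073)/3 = 16.197310
I_{2,1} = 16.571753 + (16.571753 − 18.495251)/3 = 15.930587
I_{3,1} = 16.076050 + (16.076050 − 16.571753)/3 = 15.910816
I_{2,2} = 15.930587 + (15.930587 − 16.197310)/15 = 15.912805
I_{3,2} = 15.910816 + (15.910816 − 15.930587)/15 = 15.909498
I_{3,3} = 15.909498 + (15.909498 − 15.912805)/63 = 15.909446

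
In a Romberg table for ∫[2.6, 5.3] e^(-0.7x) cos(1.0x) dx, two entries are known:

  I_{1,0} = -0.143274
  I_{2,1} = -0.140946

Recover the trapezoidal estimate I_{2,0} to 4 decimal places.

From I_{2,1} = (4·I_{2,0} − I_{1,0})/3, solve for I_{2,0}:
4·I_{2,0} = 3·(-0.140946) + (-0.143274) = -0.566112
I_{2,0} = -0.141528

-0.1415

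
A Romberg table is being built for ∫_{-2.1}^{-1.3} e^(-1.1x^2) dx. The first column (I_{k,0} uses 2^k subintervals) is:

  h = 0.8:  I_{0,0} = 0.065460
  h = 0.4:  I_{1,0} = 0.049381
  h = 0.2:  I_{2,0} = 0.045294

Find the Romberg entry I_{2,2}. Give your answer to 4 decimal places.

0.0439

Richardson extrapolation on the trapezoidal column (denominator 4−1=3):
I_{1,1} = 0.049381 + (0.049381 − 0.065460)/3 = 0.044021
I_{2,1} = (4·0.045294 − 0.049381) / 3 = 0.043932
I_{2,2} = (16·0.043932 − 0.044021) / 15 = 0.043926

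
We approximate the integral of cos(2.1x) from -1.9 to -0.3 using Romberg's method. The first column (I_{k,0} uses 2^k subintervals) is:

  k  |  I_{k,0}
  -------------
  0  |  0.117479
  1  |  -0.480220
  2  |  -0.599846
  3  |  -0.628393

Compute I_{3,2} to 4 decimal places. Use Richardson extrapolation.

-0.6378

I_{2,1} = -0.599846 + (-0.599846 − (-0.480220))/3 = -0.639721
I_{3,1} = -0.628393 + (-0.628393 − (-0.599846))/3 = -0.637909
I_{3,2} = -0.637909 + (-0.637909 − (-0.639721))/15 = -0.637788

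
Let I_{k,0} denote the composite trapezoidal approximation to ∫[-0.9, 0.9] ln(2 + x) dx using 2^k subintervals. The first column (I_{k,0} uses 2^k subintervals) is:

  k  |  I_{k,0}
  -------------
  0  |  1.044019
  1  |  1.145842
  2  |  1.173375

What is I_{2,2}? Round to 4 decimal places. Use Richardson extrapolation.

1.1827

Richardson extrapolation on the trapezoidal column (denominator 4−1=3):
I_{1,1} = (4·1.145842 − 1.044019) / 3 = 1.179783
I_{2,1} = 1.173375 + (1.173375 − 1.145842)/3 = 1.182553
I_{2,2} = 1.182553 + (1.182553 − 1.179783)/15 = 1.182738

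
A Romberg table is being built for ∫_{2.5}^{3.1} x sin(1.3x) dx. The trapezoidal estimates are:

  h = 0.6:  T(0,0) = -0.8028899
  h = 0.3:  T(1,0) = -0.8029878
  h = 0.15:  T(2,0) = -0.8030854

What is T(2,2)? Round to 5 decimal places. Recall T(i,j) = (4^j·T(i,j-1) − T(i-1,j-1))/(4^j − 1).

-0.80312

Richardson extrapolation on the trapezoidal column (denominator 4−1=3):
T(1,1) = (4·(-0.8029878) − (-0.8028899)) / 3 = -0.8030204
T(2,1) = (4·(-0.8030854) − (-0.8029878)) / 3 = -0.8031179
T(2,2) = -0.8031179 + (-0.8031179 − (-0.8030204))/15 = -0.8031244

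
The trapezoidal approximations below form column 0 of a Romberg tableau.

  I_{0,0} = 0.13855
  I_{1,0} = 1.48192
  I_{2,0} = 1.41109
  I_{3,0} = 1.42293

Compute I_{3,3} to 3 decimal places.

1.431

Richardson extrapolation on the trapezoidal column (denominator 4−1=3):
I_{1,1} = (4·1.48192 − 0.13855) / 3 = 1.92971
I_{2,1} = (4·1.41109 − 1.48192) / 3 = 1.38748
I_{3,1} = 1.42293 + (1.42293 − 1.41109)/3 = 1.42688
I_{2,2} = (16·1.38748 − 1.92971) / 15 = 1.35133
I_{3,2} = (16·1.42688 − 1.38748) / 15 = 1.42951
I_{3,3} = (64·1.42951 − 1.35133) / 63 = 1.43075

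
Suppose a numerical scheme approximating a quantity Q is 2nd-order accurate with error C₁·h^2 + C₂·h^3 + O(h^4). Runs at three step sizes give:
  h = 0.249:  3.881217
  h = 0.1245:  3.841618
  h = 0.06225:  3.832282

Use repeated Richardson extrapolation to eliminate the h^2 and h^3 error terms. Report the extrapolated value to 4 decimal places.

3.8293

First eliminate the h^2 term (factor 2^2 = 4):
  B₁ = (4·3.841618 − 3.881217)/3 = 3.828418
  B₂ = (4·3.832282 − 3.841618)/3 = 3.829170
Then eliminate the h^3 term (factor 2^3 = 8):
  (8·3.829170 − 3.828418)/7 = 3.829277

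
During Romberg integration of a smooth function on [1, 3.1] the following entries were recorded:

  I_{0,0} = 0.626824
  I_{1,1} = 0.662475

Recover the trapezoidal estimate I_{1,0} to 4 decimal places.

0.6536

From I_{1,1} = (4·I_{1,0} − I_{0,0})/3, solve for I_{1,0}:
4·I_{1,0} = 3·0.662475 + 0.626824 = 2.614249
I_{1,0} = 0.653562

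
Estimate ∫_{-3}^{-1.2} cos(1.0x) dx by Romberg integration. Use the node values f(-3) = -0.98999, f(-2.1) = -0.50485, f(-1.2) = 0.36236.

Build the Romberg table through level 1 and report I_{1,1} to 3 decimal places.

-0.794

I_{0,0} (trapezoid, 1 panel, h=1.8000): -0.56487
I_{1,0} (trapezoid, 2 panels, h=0.9000): -0.73680
I_{1,1} = -0.73680 + (-0.73680 − (-0.56487))/3 = -0.79411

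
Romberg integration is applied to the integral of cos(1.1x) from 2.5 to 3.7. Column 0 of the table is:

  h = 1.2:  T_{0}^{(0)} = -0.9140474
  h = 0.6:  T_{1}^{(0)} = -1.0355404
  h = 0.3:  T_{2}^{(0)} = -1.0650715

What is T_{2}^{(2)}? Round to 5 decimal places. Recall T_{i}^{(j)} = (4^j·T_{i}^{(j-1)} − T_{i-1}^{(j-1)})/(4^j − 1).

T_{1}^{(1)} = (4·(-1.0355404) − (-0.9140474)) / 3 = -1.0760381
T_{2}^{(1)} = -1.0650715 + (-1.0650715 − (-1.0355404))/3 = -1.0749152
T_{2}^{(2)} = -1.0749152 + (-1.0749152 − (-1.0760381))/15 = -1.0748403

-1.07484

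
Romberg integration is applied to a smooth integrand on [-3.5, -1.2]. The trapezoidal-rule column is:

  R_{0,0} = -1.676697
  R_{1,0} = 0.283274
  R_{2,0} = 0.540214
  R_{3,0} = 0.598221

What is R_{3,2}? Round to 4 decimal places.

0.6170

Richardson extrapolation on the trapezoidal column (denominator 4−1=3):
R_{2,1} = 0.540214 + (0.540214 − 0.283274)/3 = 0.625861
R_{3,1} = (4·0.598221 − 0.540214) / 3 = 0.617557
R_{3,2} = (16·0.617557 − 0.625861) / 15 = 0.617003
(Column j=1 coincides with Simpson's rule on the same nodes.)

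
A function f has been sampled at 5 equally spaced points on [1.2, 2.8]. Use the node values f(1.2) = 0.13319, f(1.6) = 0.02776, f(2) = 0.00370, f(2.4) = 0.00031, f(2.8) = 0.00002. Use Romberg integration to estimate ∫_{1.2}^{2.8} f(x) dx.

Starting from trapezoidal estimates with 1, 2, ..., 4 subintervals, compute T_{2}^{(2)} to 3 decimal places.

T_{0}^{(0)} (trapezoid, 1 panel, h=1.6000): 0.10657
T_{1}^{(0)} (trapezoid, 2 panels, h=0.8000): 0.05624
T_{2}^{(0)} (trapezoid, 4 panels, h=0.4000): 0.03935
T_{1}^{(1)} = 0.05624 + (0.05624 − 0.10657)/3 = 0.03946
T_{2}^{(1)} = 0.03935 + (0.03935 − 0.05624)/3 = 0.03372
T_{2}^{(2)} = 0.03372 + (0.03372 − 0.03946)/15 = 0.03334

0.033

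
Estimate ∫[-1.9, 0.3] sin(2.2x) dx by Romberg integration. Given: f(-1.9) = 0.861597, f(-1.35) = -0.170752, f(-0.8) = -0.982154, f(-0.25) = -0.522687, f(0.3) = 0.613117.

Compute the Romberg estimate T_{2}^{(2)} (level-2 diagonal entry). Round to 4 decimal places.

T_{0}^{(0)} (trapezoid, 1 panel, h=2.2000): 1.622185
T_{1}^{(0)} (trapezoid, 2 panels, h=1.1000): -0.269277
T_{2}^{(0)} (trapezoid, 4 panels, h=0.5500): -0.516030
T_{1}^{(1)} = -0.269277 + (-0.269277 − 1.622185)/3 = -0.899764
T_{2}^{(1)} = -0.516030 + (-0.516030 − (-0.269277))/3 = -0.598281
T_{2}^{(2)} = -0.598281 + (-0.598281 − (-0.899764))/15 = -0.578182

-0.5782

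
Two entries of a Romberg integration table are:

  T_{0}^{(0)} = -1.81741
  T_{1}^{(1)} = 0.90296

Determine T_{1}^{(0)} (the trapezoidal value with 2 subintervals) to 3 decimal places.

From T_{1}^{(1)} = (4·T_{1}^{(0)} − T_{0}^{(0)})/3, solve for T_{1}^{(0)}:
4·T_{1}^{(0)} = 3·0.90296 + (-1.81741) = 0.89147
T_{1}^{(0)} = 0.22287

0.223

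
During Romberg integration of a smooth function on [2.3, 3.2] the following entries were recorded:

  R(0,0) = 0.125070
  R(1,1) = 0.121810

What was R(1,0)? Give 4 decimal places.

From R(1,1) = (4·R(1,0) − R(0,0))/3, solve for R(1,0):
4·R(1,0) = 3·0.121810 + 0.125070 = 0.490500
R(1,0) = 0.122625

0.1226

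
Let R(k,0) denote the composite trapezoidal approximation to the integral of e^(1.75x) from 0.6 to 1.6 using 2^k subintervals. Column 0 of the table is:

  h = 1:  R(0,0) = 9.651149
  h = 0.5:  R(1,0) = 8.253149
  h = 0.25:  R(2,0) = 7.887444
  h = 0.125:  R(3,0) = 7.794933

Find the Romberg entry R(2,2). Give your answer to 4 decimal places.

Richardson extrapolation on the trapezoidal column (denominator 4−1=3):
R(1,1) = (4·8.253149 − 9.651149) / 3 = 7.787149
R(2,1) = (4·7.887444 − 8.253149) / 3 = 7.765542
R(2,2) = (16·7.765542 − 7.787149) / 15 = 7.764102

7.7641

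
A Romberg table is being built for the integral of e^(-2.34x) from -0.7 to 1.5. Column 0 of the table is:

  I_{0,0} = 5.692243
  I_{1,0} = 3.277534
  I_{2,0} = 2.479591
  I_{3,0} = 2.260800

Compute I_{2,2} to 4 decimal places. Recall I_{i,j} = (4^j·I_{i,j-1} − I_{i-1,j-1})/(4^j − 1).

2.1963

I_{1,1} = (4·3.277534 − 5.692243) / 3 = 2.472631
I_{2,1} = 2.479591 + (2.479591 − 3.277534)/3 = 2.213610
I_{2,2} = 2.213610 + (2.213610 − 2.472631)/15 = 2.196342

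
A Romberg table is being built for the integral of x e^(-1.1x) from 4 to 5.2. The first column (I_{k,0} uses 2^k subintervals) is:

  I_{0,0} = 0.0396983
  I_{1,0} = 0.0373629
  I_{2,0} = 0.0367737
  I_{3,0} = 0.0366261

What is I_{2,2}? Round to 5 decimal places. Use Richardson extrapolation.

Richardson extrapolation on the trapezoidal column (denominator 4−1=3):
I_{1,1} = 0.0373629 + (0.0373629 − 0.0396983)/3 = 0.0365844
I_{2,1} = (4·0.0367737 − 0.0373629) / 3 = 0.0365773
I_{2,2} = (16·0.0365773 − 0.0365844) / 15 = 0.0365768
(Column j=1 coincides with Simpson's rule on the same nodes.)

0.03658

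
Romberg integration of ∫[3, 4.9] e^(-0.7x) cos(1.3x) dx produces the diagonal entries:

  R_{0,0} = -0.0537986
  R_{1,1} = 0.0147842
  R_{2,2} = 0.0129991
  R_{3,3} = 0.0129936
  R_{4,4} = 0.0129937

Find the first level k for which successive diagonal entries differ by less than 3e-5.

k = 3

|R_{1,1} − R_{0,0}| = 0.0685828 ≥ 3e-5
|R_{2,2} − R_{1,1}| = 0.0017851 ≥ 3e-5
|R_{3,3} − R_{2,2}| = 0.0000055 < 3e-5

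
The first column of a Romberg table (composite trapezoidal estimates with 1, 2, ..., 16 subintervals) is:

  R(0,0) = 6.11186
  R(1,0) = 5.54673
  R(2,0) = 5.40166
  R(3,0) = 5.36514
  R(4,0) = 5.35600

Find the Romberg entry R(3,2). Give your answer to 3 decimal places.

5.353

R(2,1) = (4·5.40166 − 5.54673) / 3 = 5.35330
R(3,1) = 5.36514 + (5.36514 − 5.40166)/3 = 5.35297
R(3,2) = 5.35297 + (5.35297 − 5.35330)/15 = 5.35295
(Column j=1 coincides with Simpson's rule on the same nodes.)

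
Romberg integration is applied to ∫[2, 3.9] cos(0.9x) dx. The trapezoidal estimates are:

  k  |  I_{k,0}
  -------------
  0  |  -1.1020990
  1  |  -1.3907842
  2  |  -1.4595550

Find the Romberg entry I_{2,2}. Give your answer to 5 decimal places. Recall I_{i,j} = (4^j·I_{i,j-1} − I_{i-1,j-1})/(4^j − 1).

-1.48218

I_{1,1} = (4·(-1.3907842) − (-1.1020990)) / 3 = -1.4870126
I_{2,1} = (4·(-1.4595550) − (-1.3907842)) / 3 = -1.4824786
I_{2,2} = (16·(-1.4824786) − (-1.4870126)) / 15 = -1.4821763
(Column j=1 coincides with Simpson's rule on the same nodes.)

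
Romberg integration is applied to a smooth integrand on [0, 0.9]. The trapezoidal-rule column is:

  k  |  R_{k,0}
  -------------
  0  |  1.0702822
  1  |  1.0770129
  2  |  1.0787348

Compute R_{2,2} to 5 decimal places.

Richardson extrapolation on the trapezoidal column (denominator 4−1=3):
R_{1,1} = (4·1.0770129 − 1.0702822) / 3 = 1.0792565
R_{2,1} = 1.0787348 + (1.0787348 − 1.0770129)/3 = 1.0793088
R_{2,2} = (16·1.0793088 − 1.0792565) / 15 = 1.0793123

1.07931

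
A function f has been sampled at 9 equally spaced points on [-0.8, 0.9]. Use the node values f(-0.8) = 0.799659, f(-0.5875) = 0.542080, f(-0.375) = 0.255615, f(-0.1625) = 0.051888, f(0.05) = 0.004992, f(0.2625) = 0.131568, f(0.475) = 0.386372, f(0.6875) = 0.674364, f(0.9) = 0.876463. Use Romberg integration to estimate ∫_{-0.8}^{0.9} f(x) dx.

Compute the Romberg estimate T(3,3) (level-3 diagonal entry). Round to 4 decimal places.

T(0,0) (trapezoid, 1 panel, h=1.7000): 1.424704
T(1,0) (trapezoid, 2 panels, h=0.8500): 0.716595
T(2,0) (trapezoid, 4 panels, h=0.4250): 0.631142
T(3,0) (trapezoid, 8 panels, h=0.2125): 0.613050
T(1,1) = 0.716595 + (0.716595 − 1.424704)/3 = 0.480559
T(2,1) = 0.631142 + (0.631142 − 0.716595)/3 = 0.602658
T(3,1) = 0.613050 + (0.613050 − 0.631142)/3 = 0.607019
T(2,2) = 0.602658 + (0.602658 − 0.480559)/15 = 0.610798
T(3,2) = 0.607019 + (0.607019 − 0.602658)/15 = 0.607310
T(3,3) = 0.607310 + (0.607310 − 0.610798)/63 = 0.607255

0.6073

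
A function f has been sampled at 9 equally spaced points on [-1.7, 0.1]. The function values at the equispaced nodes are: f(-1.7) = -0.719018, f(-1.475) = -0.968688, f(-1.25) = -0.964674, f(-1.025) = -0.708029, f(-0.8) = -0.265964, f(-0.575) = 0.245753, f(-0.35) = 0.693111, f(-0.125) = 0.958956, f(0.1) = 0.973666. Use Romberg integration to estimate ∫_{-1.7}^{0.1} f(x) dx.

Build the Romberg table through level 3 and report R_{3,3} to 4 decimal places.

R_{0,0} (trapezoid, 1 panel, h=1.8000): 0.229183
R_{1,0} (trapezoid, 2 panels, h=0.9000): -0.124776
R_{2,0} (trapezoid, 4 panels, h=0.4500): -0.184591
R_{3,0} (trapezoid, 8 panels, h=0.2250): -0.198497
R_{1,1} = -0.124776 + (-0.124776 − 0.229183)/3 = -0.242762
R_{2,1} = -0.184591 + (-0.184591 − (-0.124776))/3 = -0.204529
R_{3,1} = -0.198497 + (-0.198497 − (-0.184591))/3 = -0.203132
R_{2,2} = -0.204529 + (-0.204529 − (-0.242762))/15 = -0.201980
R_{3,2} = -0.203132 + (-0.203132 − (-0.204529))/15 = -0.203039
R_{3,3} = -0.203039 + (-0.203039 − (-0.201980))/63 = -0.203056

-0.2031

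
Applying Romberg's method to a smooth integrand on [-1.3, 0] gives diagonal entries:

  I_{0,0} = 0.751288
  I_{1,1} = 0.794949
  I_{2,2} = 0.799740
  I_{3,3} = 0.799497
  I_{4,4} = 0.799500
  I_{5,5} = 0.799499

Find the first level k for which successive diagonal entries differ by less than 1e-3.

|I_{1,1} − I_{0,0}| = 0.043661 ≥ 1e-3
|I_{2,2} − I_{1,1}| = 0.004791 ≥ 1e-3
|I_{3,3} − I_{2,2}| = 0.000243 < 1e-3

k = 3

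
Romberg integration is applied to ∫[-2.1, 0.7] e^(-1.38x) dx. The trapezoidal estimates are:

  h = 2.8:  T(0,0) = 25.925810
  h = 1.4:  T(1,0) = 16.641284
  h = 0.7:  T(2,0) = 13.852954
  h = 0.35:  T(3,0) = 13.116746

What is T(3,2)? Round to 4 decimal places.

Richardson extrapolation on the trapezoidal column (denominator 4−1=3):
T(2,1) = (4·13.852954 − 16.641284) / 3 = 12.923511
T(3,1) = 13.116746 + (13.116746 − 13.852954)/3 = 12.871343
T(3,2) = 12.871343 + (12.871343 − 12.923511)/15 = 12.867865

12.8679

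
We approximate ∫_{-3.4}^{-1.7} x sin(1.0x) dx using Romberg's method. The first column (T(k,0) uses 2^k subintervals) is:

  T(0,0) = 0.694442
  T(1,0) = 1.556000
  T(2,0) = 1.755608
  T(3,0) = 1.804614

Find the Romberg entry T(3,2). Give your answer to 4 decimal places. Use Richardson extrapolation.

1.8209

Richardson extrapolation on the trapezoidal column (denominator 4−1=3):
T(2,1) = 1.755608 + (1.755608 − 1.556000)/3 = 1.822144
T(3,1) = 1.804614 + (1.804614 − 1.755608)/3 = 1.820949
T(3,2) = (16·1.820949 − 1.822144) / 15 = 1.820869
(Column j=1 coincides with Simpson's rule on the same nodes.)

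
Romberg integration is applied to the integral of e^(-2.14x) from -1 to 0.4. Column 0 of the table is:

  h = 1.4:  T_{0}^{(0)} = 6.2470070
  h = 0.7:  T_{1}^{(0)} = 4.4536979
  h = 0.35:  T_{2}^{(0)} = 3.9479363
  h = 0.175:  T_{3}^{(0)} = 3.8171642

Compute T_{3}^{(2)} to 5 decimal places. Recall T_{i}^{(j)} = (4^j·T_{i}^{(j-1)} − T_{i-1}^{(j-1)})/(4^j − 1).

Richardson extrapolation on the trapezoidal column (denominator 4−1=3):
T_{2}^{(1)} = 3.9479363 + (3.9479363 − 4.4536979)/3 = 3.7793491
T_{3}^{(1)} = (4·3.8171642 − 3.9479363) / 3 = 3.7735735
T_{3}^{(2)} = 3.7735735 + (3.7735735 − 3.7793491)/15 = 3.7731885

3.77319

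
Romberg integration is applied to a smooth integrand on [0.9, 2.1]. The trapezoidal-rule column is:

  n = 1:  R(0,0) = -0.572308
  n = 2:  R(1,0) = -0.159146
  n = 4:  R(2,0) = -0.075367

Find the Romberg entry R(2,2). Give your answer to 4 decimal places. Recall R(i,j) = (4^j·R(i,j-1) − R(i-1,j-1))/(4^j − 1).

-0.0492

Richardson extrapolation on the trapezoidal column (denominator 4−1=3):
R(1,1) = (4·(-0.159146) − (-0.572308)) / 3 = -0.021425
R(2,1) = -0.075367 + (-0.075367 − (-0.159146))/3 = -0.047441
R(2,2) = (16·(-0.047441) − (-0.021425)) / 15 = -0.049175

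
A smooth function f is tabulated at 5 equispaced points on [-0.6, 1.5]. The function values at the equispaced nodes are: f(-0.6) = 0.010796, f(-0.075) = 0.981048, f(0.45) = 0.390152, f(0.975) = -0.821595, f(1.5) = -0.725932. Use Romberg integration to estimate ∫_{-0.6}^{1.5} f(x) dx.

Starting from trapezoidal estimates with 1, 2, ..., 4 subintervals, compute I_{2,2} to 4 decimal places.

0.1115

I_{0,0} (trapezoid, 1 panel, h=2.1000): -0.750893
I_{1,0} (trapezoid, 2 panels, h=1.0500): 0.034213
I_{2,0} (trapezoid, 4 panels, h=0.5250): 0.100819
I_{1,1} = 0.034213 + (0.034213 − (-0.750893))/3 = 0.295915
I_{2,1} = 0.100819 + (0.100819 − 0.034213)/3 = 0.123021
I_{2,2} = 0.123021 + (0.123021 − 0.295915)/15 = 0.111495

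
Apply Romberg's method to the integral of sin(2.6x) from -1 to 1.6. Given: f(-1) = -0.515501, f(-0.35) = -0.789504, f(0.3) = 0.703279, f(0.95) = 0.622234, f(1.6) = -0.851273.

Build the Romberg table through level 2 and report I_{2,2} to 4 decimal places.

-0.1872

I_{0,0} (trapezoid, 1 panel, h=2.6000): -1.776806
I_{1,0} (trapezoid, 2 panels, h=1.3000): 0.025860
I_{2,0} (trapezoid, 4 panels, h=0.6500): -0.095796
I_{1,1} = 0.025860 + (0.025860 − (-1.776806))/3 = 0.626749
I_{2,1} = -0.095796 + (-0.095796 − 0.025860)/3 = -0.136348
I_{2,2} = -0.136348 + (-0.136348 − 0.626749)/15 = -0.187221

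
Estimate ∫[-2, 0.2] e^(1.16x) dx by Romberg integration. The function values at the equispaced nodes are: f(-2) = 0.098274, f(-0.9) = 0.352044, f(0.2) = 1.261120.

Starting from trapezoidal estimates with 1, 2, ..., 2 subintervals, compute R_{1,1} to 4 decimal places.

R_{0,0} (trapezoid, 1 panel, h=2.2000): 1.495333
R_{1,0} (trapezoid, 2 panels, h=1.1000): 1.134915
R_{1,1} = 1.134915 + (1.134915 − 1.495333)/3 = 1.014776

1.0148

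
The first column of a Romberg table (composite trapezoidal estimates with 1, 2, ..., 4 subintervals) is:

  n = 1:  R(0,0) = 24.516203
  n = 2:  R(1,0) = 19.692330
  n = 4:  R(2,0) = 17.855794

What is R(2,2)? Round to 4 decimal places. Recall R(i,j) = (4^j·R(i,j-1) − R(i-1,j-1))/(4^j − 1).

17.1876

Richardson extrapolation on the trapezoidal column (denominator 4−1=3):
R(1,1) = 19.692330 + (19.692330 − 24.516203)/3 = 18.084372
R(2,1) = (4·17.855794 − 19.692330) / 3 = 17.243615
R(2,2) = (16·17.243615 − 18.084372) / 15 = 17.187565
(Column j=1 coincides with Simpson's rule on the same nodes.)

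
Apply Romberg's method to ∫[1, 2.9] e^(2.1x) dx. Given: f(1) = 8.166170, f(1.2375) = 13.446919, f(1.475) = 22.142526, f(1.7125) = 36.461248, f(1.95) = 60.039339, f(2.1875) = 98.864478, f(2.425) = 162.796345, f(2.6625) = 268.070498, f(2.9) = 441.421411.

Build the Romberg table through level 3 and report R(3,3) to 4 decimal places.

206.3137

R(0,0) (trapezoid, 1 panel, h=1.9000): 427.108202
R(1,0) (trapezoid, 2 panels, h=0.9500): 270.591473
R(2,0) (trapezoid, 4 panels, h=0.4750): 223.141700
R(3,0) (trapezoid, 8 panels, h=0.2375): 210.571097
R(1,1) = 270.591473 + (270.591473 − 427.108202)/3 = 218.419230
R(2,1) = 223.141700 + (223.141700 − 270.591473)/3 = 207.325109
R(3,1) = 210.571097 + (210.571097 − 223.141700)/3 = 206.380896
R(2,2) = 207.325109 + (207.325109 − 218.419230)/15 = 206.585501
R(3,2) = 206.380896 + (206.380896 − 207.325109)/15 = 206.317948
R(3,3) = 206.317948 + (206.317948 − 206.585501)/63 = 206.313701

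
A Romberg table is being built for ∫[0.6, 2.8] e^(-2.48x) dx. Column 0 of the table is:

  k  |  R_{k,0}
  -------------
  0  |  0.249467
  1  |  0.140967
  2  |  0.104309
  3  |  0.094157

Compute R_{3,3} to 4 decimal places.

0.0907

R_{1,1} = (4·0.140967 − 0.249467) / 3 = 0.104800
R_{2,1} = (4·0.104309 − 0.140967) / 3 = 0.092090
R_{3,1} = (4·0.094157 − 0.104309) / 3 = 0.090773
R_{2,2} = (16·0.092090 − 0.104800) / 15 = 0.091243
R_{3,2} = 0.090773 + (0.090773 − 0.092090)/15 = 0.090685
R_{3,3} = 0.090685 + (0.090685 − 0.091243)/63 = 0.090676
(Column j=1 coincides with Simpson's rule on the same nodes.)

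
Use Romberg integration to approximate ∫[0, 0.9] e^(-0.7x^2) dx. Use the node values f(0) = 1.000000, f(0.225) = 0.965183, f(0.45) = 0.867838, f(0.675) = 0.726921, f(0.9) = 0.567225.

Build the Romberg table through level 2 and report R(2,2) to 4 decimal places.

0.7553

R(0,0) (trapezoid, 1 panel, h=0.9000): 0.705251
R(1,0) (trapezoid, 2 panels, h=0.4500): 0.743153
R(2,0) (trapezoid, 4 panels, h=0.2250): 0.752300
R(1,1) = 0.743153 + (0.743153 − 0.705251)/3 = 0.755787
R(2,1) = 0.752300 + (0.752300 − 0.743153)/3 = 0.755349
R(2,2) = 0.755349 + (0.755349 − 0.755787)/15 = 0.755320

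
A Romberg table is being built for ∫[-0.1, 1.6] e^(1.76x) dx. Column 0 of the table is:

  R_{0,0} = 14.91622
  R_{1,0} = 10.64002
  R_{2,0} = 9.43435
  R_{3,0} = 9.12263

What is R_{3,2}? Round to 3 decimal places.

R_{2,1} = 9.43435 + (9.43435 − 10.64002)/3 = 9.03246
R_{3,1} = (4·9.12263 − 9.43435) / 3 = 9.01872
R_{3,2} = 9.01872 + (9.01872 − 9.03246)/15 = 9.01780

9.018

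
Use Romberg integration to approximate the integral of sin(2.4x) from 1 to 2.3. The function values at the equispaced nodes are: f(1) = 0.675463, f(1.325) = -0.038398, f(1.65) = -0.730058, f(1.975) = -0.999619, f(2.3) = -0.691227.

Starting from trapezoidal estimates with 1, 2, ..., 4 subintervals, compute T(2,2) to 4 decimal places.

T(0,0) (trapezoid, 1 panel, h=1.3000): -0.010247
T(1,0) (trapezoid, 2 panels, h=0.6500): -0.479661
T(2,0) (trapezoid, 4 panels, h=0.3250): -0.577186
T(1,1) = -0.479661 + (-0.479661 − (-0.010247))/3 = -0.636132
T(2,1) = -0.577186 + (-0.577186 − (-0.479661))/3 = -0.609694
T(2,2) = -0.609694 + (-0.609694 − (-0.636132))/15 = -0.607931

-0.6079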